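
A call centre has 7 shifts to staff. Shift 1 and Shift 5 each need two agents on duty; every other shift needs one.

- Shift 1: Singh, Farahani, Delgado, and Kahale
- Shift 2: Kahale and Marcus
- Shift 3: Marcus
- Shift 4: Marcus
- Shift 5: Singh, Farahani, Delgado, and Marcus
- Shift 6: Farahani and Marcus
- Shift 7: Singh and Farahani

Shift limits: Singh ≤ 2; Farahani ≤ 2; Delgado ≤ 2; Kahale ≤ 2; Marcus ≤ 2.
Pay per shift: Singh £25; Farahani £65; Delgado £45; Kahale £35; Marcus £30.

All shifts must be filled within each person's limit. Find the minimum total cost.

Shift 3 can only be covered by Marcus, so that assignment is forced.
Shift 4 can only be covered by Marcus, so that assignment is forced.
Picking the cheapest available agent for each shift independently would cost £260, but that ignores the shift limits.
An optimal schedule: Shift 1→Kahale+Delgado, Shift 2→Kahale, Shift 3→Marcus, Shift 4→Marcus, Shift 5→Singh+Delgado, Shift 6→Farahani, Shift 7→Singh.
Total: 35 + 45 + 35 + 30 + 30 + 25 + 45 + 65 + 25 = £335.

£335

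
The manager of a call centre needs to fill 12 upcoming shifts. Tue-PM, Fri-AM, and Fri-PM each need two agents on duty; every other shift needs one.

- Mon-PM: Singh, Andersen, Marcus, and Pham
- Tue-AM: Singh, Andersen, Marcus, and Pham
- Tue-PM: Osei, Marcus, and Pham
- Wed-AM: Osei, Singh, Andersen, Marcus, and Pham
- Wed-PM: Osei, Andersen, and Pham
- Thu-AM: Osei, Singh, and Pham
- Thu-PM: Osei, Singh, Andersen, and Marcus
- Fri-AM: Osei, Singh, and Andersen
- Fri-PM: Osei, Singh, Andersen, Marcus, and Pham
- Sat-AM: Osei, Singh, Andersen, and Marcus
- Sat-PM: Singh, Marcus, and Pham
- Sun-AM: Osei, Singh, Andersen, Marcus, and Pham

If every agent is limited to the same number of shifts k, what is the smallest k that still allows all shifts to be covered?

With 5 agents and 15 worker-slots to fill, someone must work at least ⌈15/5⌉ = 3 shifts, so k ≥ 3.
k = 3 works: Mon-PM→Singh, Tue-AM→Andersen, Tue-PM→Osei+Marcus, Wed-AM→Pham, Wed-PM→Osei, Thu-AM→Osei, Thu-PM→Andersen, Fri-AM→Singh+Andersen, Fri-PM→Marcus+Pham, Sat-AM→Marcus, Sat-PM→Singh, Sun-AM→Pham.
Loads: Osei 3, Singh 3, Andersen 3, Marcus 3, Pham 3 — all ≤ 3.

3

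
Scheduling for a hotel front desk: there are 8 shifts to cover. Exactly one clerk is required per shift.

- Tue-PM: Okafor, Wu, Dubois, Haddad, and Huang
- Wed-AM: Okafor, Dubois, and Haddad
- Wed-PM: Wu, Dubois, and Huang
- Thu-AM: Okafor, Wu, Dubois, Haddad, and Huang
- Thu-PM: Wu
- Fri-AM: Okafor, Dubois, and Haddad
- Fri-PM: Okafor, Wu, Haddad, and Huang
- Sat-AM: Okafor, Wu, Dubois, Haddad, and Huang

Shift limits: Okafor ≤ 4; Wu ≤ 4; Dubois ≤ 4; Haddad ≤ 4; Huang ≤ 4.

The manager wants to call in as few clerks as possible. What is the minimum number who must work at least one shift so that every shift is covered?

8 slots to fill and no one can take more than 4, so at least ⌈8/4⌉ = 2 clerks are needed.
Okafor and Wu alone can cover everything: Tue-PM→Okafor, Wed-AM→Okafor, Wed-PM→Wu, Thu-AM→Okafor, Thu-PM→Wu, Fri-AM→Okafor, Fri-PM→Wu, Sat-AM→Wu.

2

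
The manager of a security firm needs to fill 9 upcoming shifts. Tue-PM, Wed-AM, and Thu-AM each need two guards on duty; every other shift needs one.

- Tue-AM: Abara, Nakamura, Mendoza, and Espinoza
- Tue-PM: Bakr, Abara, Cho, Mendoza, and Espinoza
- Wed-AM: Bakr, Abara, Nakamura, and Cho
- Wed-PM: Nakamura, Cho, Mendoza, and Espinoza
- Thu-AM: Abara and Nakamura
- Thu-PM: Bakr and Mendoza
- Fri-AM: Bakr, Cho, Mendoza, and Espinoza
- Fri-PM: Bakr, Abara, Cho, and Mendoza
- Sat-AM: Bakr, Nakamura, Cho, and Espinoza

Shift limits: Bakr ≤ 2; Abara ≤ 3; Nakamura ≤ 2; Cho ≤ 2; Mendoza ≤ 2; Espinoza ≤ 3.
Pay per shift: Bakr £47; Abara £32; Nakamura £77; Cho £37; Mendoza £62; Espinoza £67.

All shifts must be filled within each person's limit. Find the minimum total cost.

£599

Thu-AM can only be covered by Abara and Nakamura, so that assignment is forced.
Picking the cheapest available guard for each shift independently would cost £469, but that ignores the shift limits.
An optimal schedule: Tue-AM→Abara, Tue-PM→Mendoza+Espinoza, Wed-AM→Abara+Bakr, Wed-PM→Cho, Thu-AM→Abara+Nakamura, Thu-PM→Bakr, Fri-AM→Cho, Fri-PM→Mendoza, Sat-AM→Espinoza.
Total: 32 + 62 + 67 + 32 + 47 + 37 + 32 + 77 + 47 + 37 + 62 + 67 = £599.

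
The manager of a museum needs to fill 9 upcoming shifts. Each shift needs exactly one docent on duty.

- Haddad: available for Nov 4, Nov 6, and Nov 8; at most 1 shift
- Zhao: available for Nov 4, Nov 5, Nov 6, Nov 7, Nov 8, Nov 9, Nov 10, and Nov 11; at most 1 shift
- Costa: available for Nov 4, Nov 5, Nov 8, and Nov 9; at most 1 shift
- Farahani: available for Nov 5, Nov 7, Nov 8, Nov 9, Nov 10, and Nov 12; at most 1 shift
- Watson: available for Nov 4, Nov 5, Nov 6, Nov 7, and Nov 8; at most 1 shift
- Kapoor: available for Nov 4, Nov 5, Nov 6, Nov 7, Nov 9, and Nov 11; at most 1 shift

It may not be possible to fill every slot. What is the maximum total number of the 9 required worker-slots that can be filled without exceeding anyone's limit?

Total capacity across all docents is 1+1+1+1+1+1 = 6, and 9 slots are needed, so at most 6 can be filled.
An assignment achieving 6: Nov 6→Haddad, Nov 7→Watson, Nov 9→Costa, Nov 10→Zhao, Nov 11→Kapoor, Nov 12→Farahani.
Loads: Haddad 1/1, Zhao 1/1, Costa 1/1, Farahani 1/1, Watson 1/1, Kapoor 1/1.

6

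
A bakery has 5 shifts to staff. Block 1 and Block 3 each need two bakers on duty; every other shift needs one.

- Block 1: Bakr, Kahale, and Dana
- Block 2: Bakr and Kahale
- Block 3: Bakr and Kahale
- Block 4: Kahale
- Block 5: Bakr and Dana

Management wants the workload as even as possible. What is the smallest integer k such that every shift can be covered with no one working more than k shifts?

With 3 bakers and 7 worker-slots to fill, someone must work at least ⌈7/3⌉ = 3 shifts, so k ≥ 3.
k = 3 works: Block 1→Kahale+Dana, Block 2→Bakr, Block 3→Bakr+Kahale, Block 4→Kahale, Block 5→Bakr.
Loads: Bakr 3, Kahale 3, Dana 1 — all ≤ 3.

3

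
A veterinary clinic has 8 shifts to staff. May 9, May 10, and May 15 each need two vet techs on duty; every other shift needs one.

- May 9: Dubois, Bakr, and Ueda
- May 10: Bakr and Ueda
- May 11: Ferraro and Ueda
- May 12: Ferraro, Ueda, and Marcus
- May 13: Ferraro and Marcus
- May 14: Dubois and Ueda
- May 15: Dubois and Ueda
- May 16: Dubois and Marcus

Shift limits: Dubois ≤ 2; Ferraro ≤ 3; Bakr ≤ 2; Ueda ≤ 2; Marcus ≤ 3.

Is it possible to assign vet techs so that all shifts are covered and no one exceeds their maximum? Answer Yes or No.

No

Total capacity is 12 and 11 slots are needed, so capacity alone doesn't rule it out.
Shifts {May 9, May 10, May 14, May 15} need 7 worker-slots in total, but the vet techs available for any of those shifts (Dubois, Bakr, and Ueda) can supply at most 6 among them. So no valid schedule exists.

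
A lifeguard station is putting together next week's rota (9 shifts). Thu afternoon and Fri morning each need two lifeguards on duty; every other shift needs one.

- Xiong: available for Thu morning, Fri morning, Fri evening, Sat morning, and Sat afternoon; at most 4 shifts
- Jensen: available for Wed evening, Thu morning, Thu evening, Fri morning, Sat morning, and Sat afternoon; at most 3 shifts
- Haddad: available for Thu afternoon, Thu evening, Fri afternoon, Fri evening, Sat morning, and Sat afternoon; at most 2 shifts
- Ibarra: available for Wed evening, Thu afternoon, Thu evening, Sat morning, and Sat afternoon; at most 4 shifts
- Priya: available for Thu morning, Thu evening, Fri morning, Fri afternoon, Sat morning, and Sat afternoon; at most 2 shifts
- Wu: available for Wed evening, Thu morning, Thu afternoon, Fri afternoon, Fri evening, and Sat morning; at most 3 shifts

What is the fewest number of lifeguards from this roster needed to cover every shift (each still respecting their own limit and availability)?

11 slots to fill and no one can take more than 4, so at least ⌈11/4⌉ = 3 lifeguards are needed.
Shifts {Thu afternoon, Fri morning} need 4 slots, but among the lifeguards available for them (Xiong, Jensen, Haddad, Ibarra, Priya, and Wu) any 3 together supply at most 3. So 3 lifeguards are not enough.
Xiong, Jensen, Haddad, and Ibarra alone can cover everything: Wed evening→Jensen, Thu morning→Xiong, Thu afternoon→Haddad+Ibarra, Thu evening→Jensen, Fri morning→Xiong+Jensen, Fri afternoon→Haddad, Fri evening→Xiong, Sat morning→Xiong, Sat afternoon→Ibarra.

4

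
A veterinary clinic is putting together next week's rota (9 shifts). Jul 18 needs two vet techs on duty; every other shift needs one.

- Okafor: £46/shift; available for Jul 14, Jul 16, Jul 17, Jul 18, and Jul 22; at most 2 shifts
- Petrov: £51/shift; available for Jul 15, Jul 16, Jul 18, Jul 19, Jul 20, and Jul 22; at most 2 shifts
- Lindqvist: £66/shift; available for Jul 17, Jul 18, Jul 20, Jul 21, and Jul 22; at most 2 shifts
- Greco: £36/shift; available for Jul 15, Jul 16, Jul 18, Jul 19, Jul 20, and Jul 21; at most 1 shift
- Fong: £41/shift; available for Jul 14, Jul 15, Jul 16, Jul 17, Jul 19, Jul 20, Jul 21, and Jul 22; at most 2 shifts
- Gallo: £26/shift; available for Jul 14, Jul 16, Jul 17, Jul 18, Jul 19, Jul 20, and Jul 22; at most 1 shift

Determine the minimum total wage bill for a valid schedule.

Picking the cheapest available vet tech for each shift independently would cost £290, but that ignores the shift limits.
An optimal schedule: Jul 14→Okafor, Jul 15→Petrov, Jul 16→Greco, Jul 17→Okafor, Jul 18→Lindqvist+Gallo, Jul 19→Petrov, Jul 20→Fong, Jul 21→Lindqvist, Jul 22→Fong.
Total: 46 + 51 + 36 + 46 + 66 + 26 + 51 + 41 + 66 + 41 = £470.

£470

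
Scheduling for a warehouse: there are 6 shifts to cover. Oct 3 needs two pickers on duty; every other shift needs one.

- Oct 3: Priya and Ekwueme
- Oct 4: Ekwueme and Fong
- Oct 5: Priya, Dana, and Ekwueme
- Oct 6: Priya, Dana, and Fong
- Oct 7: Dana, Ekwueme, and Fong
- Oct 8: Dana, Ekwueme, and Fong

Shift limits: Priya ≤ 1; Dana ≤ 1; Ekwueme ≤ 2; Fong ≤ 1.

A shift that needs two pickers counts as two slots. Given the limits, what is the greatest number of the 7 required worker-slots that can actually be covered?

5

Total capacity across all pickers is 1+1+2+1 = 5, and 7 slots are needed, so at most 5 can be filled.
An assignment achieving 5: Oct 3→Priya+Ekwueme, Oct 4→Ekwueme, Oct 5→Dana, Oct 6→Fong.
Loads: Priya 1/1, Dana 1/1, Ekwueme 2/2, Fong 1/1.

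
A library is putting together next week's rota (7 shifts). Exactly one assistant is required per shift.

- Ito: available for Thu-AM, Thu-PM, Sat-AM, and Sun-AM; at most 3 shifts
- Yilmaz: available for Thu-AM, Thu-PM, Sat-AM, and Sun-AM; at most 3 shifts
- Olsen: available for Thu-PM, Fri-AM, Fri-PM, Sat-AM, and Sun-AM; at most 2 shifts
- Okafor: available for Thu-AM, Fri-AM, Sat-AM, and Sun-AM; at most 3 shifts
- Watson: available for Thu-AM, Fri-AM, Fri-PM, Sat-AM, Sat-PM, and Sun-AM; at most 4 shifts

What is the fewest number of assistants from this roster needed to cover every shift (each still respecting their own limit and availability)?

2

7 slots to fill and no one can take more than 4, so at least ⌈7/4⌉ = 2 assistants are needed.
Ito and Watson alone can cover everything: Thu-AM→Ito, Thu-PM→Ito, Fri-AM→Watson, Fri-PM→Watson, Sat-AM→Ito, Sat-PM→Watson, Sun-AM→Watson.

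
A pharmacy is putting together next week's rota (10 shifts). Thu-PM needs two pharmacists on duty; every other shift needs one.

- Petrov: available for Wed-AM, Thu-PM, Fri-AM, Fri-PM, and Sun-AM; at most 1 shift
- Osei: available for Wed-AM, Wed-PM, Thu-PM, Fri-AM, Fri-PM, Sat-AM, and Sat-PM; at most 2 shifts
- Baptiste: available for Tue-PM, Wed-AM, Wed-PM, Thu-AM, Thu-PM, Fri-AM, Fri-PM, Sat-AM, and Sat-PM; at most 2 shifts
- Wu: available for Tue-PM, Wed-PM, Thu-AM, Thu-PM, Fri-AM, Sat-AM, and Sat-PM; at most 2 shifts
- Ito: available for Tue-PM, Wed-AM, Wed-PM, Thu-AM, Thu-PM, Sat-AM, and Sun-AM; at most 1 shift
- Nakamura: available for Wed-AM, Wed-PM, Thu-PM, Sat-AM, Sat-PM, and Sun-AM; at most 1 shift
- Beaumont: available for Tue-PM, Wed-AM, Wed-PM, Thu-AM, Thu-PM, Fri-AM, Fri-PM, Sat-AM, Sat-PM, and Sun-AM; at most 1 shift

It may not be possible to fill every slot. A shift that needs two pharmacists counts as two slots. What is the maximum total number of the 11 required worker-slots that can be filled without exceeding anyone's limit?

10

Total capacity across all pharmacists is 1+2+2+2+1+1+1 = 10, and 11 slots are needed, so at most 10 can be filled.
An assignment achieving 10: Tue-PM→Baptiste, Wed-AM→Nakamura, Wed-PM→Wu, Thu-AM→Baptiste, Thu-PM→Beaumont, Fri-AM→Osei, Fri-PM→Petrov, Sat-AM→Wu, Sat-PM→Osei, Sun-AM→Ito.
Loads: Petrov 1/1, Osei 2/2, Baptiste 2/2, Wu 2/2, Ito 1/1, Nakamura 1/1, Beaumont 1/1.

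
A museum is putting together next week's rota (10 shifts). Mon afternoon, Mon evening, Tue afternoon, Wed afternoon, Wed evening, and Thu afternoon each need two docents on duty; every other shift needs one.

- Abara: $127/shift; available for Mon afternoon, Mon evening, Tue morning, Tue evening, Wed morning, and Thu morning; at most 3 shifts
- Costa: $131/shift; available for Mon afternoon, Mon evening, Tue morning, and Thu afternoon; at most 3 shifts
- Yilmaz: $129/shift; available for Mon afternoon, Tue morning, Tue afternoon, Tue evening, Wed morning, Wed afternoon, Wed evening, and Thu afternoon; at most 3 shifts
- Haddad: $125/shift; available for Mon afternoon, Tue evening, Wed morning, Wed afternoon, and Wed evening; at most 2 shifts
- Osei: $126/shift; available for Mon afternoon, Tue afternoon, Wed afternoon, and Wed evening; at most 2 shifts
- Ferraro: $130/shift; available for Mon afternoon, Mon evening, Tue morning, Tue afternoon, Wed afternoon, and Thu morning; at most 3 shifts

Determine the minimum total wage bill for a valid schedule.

$2053

Thu afternoon can only be covered by Costa and Yilmaz, so that assignment is forced.
Picking the cheapest available docent for each shift independently would cost $2029, but that ignores the shift limits.
An optimal schedule: Mon afternoon→Costa+Ferraro, Mon evening→Abara+Costa, Tue morning→Ferraro, Tue afternoon→Yilmaz+Osei, Tue evening→Abara, Wed morning→Yilmaz, Wed afternoon→Haddad+Ferraro, Wed evening→Haddad+Osei, Thu morning→Abara, Thu afternoon→Costa+Yilmaz.
Total: 131 + 130 + 127 + 131 + 130 + 129 + 126 + 127 + 129 + 125 + 130 + 125 + 126 + 127 + 131 + 129 = $2053.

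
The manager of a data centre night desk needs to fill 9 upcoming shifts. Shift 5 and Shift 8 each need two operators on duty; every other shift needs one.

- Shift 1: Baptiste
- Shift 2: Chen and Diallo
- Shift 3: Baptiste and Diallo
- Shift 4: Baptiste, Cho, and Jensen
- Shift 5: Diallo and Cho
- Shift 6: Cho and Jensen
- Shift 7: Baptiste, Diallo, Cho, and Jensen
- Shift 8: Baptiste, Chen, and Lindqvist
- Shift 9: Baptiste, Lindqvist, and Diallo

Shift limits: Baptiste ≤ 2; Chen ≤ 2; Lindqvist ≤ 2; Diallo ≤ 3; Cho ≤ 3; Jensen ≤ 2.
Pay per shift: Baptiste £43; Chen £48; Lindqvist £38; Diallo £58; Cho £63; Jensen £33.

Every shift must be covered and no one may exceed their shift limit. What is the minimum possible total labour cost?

£503

Shift 1 can only be covered by Baptiste, so that assignment is forced.
Shift 5 can only be covered by Diallo and Cho, so that assignment is forced.
Picking the cheapest available operator for each shift independently would cost £473, but that ignores the shift limits.
An optimal schedule: Shift 1→Baptiste, Shift 2→Chen, Shift 3→Baptiste, Shift 4→Jensen, Shift 5→Diallo+Cho, Shift 6→Jensen, Shift 7→Diallo, Shift 8→Lindqvist+Chen, Shift 9→Lindqvist.
Total: 43 + 48 + 43 + 33 + 58 + 63 + 33 + 58 + 38 + 48 + 38 = £503.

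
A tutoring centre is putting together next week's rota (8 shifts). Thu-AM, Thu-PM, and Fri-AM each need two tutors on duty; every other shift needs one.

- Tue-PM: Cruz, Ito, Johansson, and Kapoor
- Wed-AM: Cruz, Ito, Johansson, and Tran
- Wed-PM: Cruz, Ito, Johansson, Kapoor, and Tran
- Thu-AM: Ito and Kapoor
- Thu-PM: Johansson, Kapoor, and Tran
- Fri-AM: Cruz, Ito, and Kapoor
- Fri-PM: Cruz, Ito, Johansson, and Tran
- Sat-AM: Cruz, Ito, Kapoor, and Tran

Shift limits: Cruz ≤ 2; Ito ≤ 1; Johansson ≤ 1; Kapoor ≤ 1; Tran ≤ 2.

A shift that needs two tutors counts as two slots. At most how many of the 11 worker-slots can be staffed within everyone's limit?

Total capacity across all tutors is 2+1+1+1+2 = 7, and 11 slots are needed, so at most 7 can be filled.
An assignment achieving 7: Tue-PM→Cruz, Wed-AM→Tran, Thu-AM→Ito+Kapoor, Thu-PM→Johansson+Tran, Fri-AM→Cruz.
Loads: Cruz 2/2, Ito 1/1, Johansson 1/1, Kapoor 1/1, Tran 2/2.

7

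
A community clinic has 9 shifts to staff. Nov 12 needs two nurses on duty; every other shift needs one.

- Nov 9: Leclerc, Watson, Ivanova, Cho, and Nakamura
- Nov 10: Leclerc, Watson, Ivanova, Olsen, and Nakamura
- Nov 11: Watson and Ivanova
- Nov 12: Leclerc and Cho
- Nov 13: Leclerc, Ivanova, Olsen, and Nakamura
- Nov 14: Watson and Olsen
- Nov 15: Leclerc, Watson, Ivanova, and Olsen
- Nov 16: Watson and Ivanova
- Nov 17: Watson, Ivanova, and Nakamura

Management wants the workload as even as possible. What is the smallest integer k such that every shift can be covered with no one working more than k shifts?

With 6 nurses and 10 worker-slots to fill, someone must work at least ⌈10/6⌉ = 2 shifts, so k ≥ 2.
k = 2 works: Nov 9→Cho, Nov 10→Olsen, Nov 11→Watson, Nov 12→Leclerc+Cho, Nov 13→Leclerc, Nov 14→Watson, Nov 15→Olsen, Nov 16→Ivanova, Nov 17→Ivanova.
Loads: Leclerc 2, Watson 2, Ivanova 2, Cho 2, Olsen 2, Nakamura 0 — all ≤ 2.

2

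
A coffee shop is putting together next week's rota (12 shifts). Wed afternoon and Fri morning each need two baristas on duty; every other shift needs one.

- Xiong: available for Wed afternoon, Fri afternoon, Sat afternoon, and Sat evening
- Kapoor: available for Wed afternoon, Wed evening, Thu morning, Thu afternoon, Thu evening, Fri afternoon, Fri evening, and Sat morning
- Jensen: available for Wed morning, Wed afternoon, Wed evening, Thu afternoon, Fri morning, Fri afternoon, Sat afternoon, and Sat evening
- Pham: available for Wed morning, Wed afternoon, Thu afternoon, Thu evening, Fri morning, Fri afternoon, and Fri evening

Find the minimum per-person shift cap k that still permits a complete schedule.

4

With 4 baristas and 14 worker-slots to fill, someone must work at least ⌈14/4⌉ = 4 shifts, so k ≥ 4.
k = 4 works: Wed morning→Jensen, Wed afternoon→Xiong+Jensen, Wed evening→Kapoor, Thu morning→Kapoor, Thu afternoon→Jensen, Thu evening→Kapoor, Fri morning→Jensen+Pham, Fri afternoon→Xiong, Fri evening→Pham, Sat morning→Kapoor, Sat afternoon→Xiong, Sat evening→Xiong.
Loads: Xiong 4, Kapoor 4, Jensen 4, Pham 2 — all ≤ 4.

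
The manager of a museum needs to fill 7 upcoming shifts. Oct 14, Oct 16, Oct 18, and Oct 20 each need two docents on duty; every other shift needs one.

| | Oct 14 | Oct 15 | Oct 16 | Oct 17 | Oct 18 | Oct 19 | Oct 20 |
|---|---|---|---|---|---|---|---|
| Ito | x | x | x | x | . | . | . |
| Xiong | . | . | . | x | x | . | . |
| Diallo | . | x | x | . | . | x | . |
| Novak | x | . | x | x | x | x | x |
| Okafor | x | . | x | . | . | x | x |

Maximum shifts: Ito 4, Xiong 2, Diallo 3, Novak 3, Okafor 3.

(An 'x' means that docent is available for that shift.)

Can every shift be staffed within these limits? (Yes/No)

Yes

Oct 18 can only be covered by Xiong and Novak, so that assignment is forced.
Oct 20 can only be covered by Novak and Okafor, so that assignment is forced.
One valid schedule: Oct 14→Ito+Novak, Oct 15→Ito, Oct 16→Ito+Diallo, Oct 17→Ito, Oct 18→Xiong+Novak, Oct 19→Diallo, Oct 20→Novak+Okafor.
Loads: Ito 4/4, Xiong 1/2, Diallo 2/3, Novak 3/3, Okafor 1/3 — all within limits.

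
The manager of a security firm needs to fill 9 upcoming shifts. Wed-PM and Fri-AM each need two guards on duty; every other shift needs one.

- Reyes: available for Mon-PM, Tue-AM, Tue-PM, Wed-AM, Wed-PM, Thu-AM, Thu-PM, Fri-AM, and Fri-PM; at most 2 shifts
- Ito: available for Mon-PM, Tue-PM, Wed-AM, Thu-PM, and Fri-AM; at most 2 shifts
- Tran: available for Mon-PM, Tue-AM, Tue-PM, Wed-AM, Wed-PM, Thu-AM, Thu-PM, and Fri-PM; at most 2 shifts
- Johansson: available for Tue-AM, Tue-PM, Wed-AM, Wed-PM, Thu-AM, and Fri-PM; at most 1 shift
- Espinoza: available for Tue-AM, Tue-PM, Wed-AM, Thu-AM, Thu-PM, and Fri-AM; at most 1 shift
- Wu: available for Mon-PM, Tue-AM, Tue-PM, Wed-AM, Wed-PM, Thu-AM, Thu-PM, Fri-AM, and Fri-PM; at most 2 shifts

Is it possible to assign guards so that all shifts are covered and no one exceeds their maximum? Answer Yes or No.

Total capacity is 2+2+2+1+1+2 = 10 but 11 worker-slots are needed — infeasible.

No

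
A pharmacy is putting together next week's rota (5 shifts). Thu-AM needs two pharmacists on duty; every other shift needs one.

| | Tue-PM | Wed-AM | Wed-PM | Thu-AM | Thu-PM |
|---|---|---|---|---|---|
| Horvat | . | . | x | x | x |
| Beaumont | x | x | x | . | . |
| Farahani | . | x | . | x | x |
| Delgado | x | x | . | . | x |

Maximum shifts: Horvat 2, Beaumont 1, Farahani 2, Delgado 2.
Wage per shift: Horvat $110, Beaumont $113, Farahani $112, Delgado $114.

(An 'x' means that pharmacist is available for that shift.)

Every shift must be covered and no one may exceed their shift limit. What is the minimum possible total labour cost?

Thu-AM can only be covered by Horvat and Farahani, so that assignment is forced.
Picking the cheapest available pharmacist for each shift independently would cost $667, but that ignores the shift limits.
An optimal schedule: Tue-PM→Beaumont, Wed-AM→Farahani, Wed-PM→Horvat, Thu-AM→Horvat+Farahani, Thu-PM→Delgado.
Total: 113 + 112 + 110 + 110 + 112 + 114 = $671.

$671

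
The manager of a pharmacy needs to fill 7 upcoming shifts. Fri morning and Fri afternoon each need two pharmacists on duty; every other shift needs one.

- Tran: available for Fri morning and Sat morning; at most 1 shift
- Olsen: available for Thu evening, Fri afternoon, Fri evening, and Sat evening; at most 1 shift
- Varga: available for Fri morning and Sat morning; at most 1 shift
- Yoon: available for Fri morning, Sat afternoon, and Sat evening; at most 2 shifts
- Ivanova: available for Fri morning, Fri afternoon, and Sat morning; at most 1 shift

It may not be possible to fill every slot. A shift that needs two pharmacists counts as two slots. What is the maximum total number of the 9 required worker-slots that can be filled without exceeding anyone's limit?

Total capacity across all pharmacists is 1+1+1+2+1 = 6, and 9 slots are needed, so at most 6 can be filled.
An assignment achieving 6: Thu evening→Olsen, Fri morning→Varga, Fri afternoon→Ivanova, Sat morning→Tran, Sat afternoon→Yoon, Sat evening→Yoon.
Loads: Tran 1/1, Olsen 1/1, Varga 1/1, Yoon 2/2, Ivanova 1/1.

6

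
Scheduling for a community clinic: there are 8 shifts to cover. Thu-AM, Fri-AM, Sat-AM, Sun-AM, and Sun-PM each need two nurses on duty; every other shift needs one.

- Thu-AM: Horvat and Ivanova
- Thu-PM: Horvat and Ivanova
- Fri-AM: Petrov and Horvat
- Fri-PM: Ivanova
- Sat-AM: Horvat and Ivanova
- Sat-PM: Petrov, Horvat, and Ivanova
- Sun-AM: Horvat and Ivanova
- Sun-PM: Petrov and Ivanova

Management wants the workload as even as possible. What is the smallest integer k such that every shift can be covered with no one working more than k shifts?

With 3 nurses and 13 worker-slots to fill, someone must work at least ⌈13/3⌉ = 5 shifts, so k ≥ 5.
k = 5 works: Thu-AM→Horvat+Ivanova, Thu-PM→Horvat, Fri-AM→Petrov+Horvat, Fri-PM→Ivanova, Sat-AM→Horvat+Ivanova, Sat-PM→Petrov, Sun-AM→Horvat+Ivanova, Sun-PM→Petrov+Ivanova.
Loads: Petrov 3, Horvat 5, Ivanova 5 — all ≤ 5.

5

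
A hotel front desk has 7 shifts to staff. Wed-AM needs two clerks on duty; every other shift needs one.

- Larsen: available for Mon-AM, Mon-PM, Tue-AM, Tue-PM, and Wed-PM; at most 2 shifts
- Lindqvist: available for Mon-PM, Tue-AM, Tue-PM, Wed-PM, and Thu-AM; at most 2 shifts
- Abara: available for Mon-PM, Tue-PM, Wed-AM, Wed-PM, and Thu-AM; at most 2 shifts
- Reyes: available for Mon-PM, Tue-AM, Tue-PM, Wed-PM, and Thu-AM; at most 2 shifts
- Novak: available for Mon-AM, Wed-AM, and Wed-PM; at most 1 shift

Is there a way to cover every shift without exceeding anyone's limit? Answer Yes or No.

Wed-AM can only be covered by Abara and Novak, so that assignment is forced.
One valid schedule: Mon-AM→Larsen, Mon-PM→Lindqvist, Tue-AM→Larsen, Tue-PM→Abara, Wed-AM→Abara+Novak, Wed-PM→Reyes, Thu-AM→Lindqvist.
Loads: Larsen 2/2, Lindqvist 2/2, Abara 2/2, Reyes 1/2, Novak 1/1 — all within limits.

Yes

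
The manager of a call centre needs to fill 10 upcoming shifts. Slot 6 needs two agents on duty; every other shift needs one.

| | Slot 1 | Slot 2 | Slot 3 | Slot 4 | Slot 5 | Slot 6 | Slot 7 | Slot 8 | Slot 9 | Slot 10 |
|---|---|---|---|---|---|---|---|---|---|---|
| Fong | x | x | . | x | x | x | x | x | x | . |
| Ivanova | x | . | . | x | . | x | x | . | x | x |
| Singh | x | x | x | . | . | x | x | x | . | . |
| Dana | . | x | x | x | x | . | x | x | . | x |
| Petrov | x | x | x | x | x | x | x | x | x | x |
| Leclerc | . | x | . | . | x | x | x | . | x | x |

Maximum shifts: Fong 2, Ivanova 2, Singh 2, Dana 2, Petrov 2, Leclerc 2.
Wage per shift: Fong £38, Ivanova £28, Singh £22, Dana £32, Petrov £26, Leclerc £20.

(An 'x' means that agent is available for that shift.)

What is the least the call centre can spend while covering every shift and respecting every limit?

Picking the cheapest available agent for each shift independently would cost £234, but that ignores the shift limits.
An optimal schedule: Slot 1→Singh, Slot 2→Dana, Slot 3→Singh, Slot 4→Petrov, Slot 5→Leclerc, Slot 6→Ivanova+Fong, Slot 7→Dana, Slot 8→Petrov, Slot 9→Leclerc, Slot 10→Ivanova.
Total: 22 + 32 + 22 + 26 + 20 + 28 + 38 + 32 + 26 + 20 + 28 = £294.

£294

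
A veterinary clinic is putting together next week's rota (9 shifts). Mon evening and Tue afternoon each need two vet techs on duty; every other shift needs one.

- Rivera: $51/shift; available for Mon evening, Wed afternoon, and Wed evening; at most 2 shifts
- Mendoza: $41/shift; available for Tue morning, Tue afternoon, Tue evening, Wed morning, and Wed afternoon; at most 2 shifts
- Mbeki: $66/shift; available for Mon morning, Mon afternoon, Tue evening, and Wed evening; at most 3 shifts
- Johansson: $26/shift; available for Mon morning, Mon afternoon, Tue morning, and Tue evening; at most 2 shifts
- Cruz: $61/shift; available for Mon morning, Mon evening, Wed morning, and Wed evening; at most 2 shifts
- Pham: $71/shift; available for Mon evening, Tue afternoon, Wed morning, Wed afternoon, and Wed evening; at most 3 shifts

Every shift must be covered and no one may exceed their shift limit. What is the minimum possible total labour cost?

Tue afternoon can only be covered by Mendoza and Pham, so that assignment is forced.
Picking the cheapest available vet tech for each shift independently would cost $461, but that ignores the shift limits.
An optimal schedule: Mon morning→Cruz, Mon afternoon→Johansson, Mon evening→Rivera+Cruz, Tue morning→Johansson, Tue afternoon→Mendoza+Pham, Tue evening→Mbeki, Wed morning→Mendoza, Wed afternoon→Rivera, Wed evening→Mbeki.
Total: 61 + 26 + 51 + 61 + 26 + 41 + 71 + 66 + 41 + 51 + 66 = $561.

$561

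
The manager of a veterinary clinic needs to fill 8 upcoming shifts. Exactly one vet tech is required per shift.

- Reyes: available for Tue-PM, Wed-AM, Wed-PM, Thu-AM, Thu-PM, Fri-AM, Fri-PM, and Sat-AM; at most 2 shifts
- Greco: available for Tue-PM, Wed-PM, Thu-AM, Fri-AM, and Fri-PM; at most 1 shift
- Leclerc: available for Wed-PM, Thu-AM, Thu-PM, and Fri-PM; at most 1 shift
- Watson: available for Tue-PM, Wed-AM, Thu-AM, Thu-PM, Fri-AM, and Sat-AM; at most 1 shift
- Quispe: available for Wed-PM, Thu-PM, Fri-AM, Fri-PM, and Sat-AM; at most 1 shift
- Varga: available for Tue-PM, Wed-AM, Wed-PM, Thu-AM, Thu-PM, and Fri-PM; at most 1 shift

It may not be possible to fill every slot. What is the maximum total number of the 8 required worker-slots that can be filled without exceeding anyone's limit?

Total capacity across all vet techs is 2+1+1+1+1+1 = 7, and 8 slots are needed, so at most 7 can be filled.
An assignment achieving 7: Tue-PM→Greco, Wed-AM→Reyes, Wed-PM→Leclerc, Thu-AM→Varga, Thu-PM→Quispe, Fri-AM→Watson, Sat-AM→Reyes.
Loads: Reyes 2/2, Greco 1/1, Leclerc 1/1, Watson 1/1, Quispe 1/1, Varga 1/1.

7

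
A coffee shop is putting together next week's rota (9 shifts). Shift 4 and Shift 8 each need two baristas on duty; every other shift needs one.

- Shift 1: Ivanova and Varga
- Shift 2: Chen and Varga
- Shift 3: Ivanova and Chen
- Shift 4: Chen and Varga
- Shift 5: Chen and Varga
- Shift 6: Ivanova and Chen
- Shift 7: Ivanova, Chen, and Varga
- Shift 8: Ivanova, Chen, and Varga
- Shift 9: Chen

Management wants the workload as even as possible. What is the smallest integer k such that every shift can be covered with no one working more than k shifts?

With 3 baristas and 11 worker-slots to fill, someone must work at least ⌈11/3⌉ = 4 shifts, so k ≥ 4.
k = 4 works: Shift 1→Ivanova, Shift 2→Chen, Shift 3→Ivanova, Shift 4→Chen+Varga, Shift 5→Chen, Shift 6→Ivanova, Shift 7→Varga, Shift 8→Ivanova+Varga, Shift 9→Chen.
Loads: Ivanova 4, Chen 4, Varga 3 — all ≤ 4.

4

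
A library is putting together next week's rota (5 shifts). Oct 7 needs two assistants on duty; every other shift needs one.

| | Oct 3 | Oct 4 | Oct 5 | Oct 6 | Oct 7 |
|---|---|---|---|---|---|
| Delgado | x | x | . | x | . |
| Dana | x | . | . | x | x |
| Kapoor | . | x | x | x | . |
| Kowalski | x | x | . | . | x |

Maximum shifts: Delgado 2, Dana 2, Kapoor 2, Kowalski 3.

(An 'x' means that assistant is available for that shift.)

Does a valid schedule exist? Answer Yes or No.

Yes

Oct 5 can only be covered by Kapoor, so that assignment is forced.
Oct 7 can only be covered by Dana and Kowalski, so that assignment is forced.
One valid schedule: Oct 3→Delgado, Oct 4→Delgado, Oct 5→Kapoor, Oct 6→Dana, Oct 7→Dana+Kowalski.
Loads: Delgado 2/2, Dana 2/2, Kapoor 1/2, Kowalski 1/3 — all within limits.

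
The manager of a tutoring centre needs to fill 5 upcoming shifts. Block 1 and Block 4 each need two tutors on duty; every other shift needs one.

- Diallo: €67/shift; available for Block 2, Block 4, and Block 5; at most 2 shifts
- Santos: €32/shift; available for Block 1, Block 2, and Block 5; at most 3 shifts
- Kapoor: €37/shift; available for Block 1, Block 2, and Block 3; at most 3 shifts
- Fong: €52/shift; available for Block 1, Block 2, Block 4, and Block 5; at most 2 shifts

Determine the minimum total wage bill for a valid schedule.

€289

Block 3 can only be covered by Kapoor, so that assignment is forced.
Block 4 can only be covered by Diallo and Fong, so that assignment is forced.
Picking the cheapest available tutor for each shift independently would cost €289, and that bound is achievable.
An optimal schedule: Block 1→Santos+Kapoor, Block 2→Santos, Block 3→Kapoor, Block 4→Fong+Diallo, Block 5→Santos.
Total: 32 + 37 + 32 + 37 + 52 + 67 + 32 = €289.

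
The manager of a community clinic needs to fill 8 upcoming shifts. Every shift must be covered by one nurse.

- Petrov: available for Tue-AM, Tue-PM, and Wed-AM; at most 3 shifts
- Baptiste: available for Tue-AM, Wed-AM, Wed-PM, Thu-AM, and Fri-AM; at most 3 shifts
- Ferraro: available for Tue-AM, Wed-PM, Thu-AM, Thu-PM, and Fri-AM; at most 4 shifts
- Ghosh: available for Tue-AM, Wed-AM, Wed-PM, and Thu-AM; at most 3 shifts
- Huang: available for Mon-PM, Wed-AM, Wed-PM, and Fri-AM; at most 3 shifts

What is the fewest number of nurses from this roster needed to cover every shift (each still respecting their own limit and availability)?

3

8 slots to fill and no one can take more than 4, so at least ⌈8/4⌉ = 2 nurses are needed.
Any 2 nurses together have capacity at most 4+3 = 7 < 8 slots, so 2 can never suffice.
Petrov, Ferraro, and Huang alone can cover everything: Mon-PM→Huang, Tue-AM→Petrov, Tue-PM→Petrov, Wed-AM→Petrov, Wed-PM→Ferraro, Thu-AM→Ferraro, Thu-PM→Ferraro, Fri-AM→Ferraro.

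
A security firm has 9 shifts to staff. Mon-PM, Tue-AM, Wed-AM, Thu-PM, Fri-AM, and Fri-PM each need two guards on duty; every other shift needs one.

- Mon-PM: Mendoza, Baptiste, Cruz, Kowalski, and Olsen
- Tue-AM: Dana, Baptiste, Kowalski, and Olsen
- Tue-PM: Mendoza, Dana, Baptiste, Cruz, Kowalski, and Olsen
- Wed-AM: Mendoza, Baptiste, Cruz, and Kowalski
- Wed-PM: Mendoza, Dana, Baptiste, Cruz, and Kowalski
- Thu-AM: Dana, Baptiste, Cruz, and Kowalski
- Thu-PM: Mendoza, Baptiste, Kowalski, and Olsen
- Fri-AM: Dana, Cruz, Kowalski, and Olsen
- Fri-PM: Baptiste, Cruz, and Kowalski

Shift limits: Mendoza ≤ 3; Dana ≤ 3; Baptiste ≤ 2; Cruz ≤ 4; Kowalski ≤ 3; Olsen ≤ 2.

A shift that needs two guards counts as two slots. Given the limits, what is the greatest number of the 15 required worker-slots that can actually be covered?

15

Total capacity across all guards is 3+3+2+4+3+2 = 17, and 15 slots are needed, so at most 15 can be filled.
An assignment achieving 15: Mon-PM→Mendoza+Cruz, Tue-AM→Dana+Baptiste, Tue-PM→Kowalski, Wed-AM→Mendoza+Cruz, Wed-PM→Kowalski, Thu-AM→Dana, Thu-PM→Mendoza+Kowalski, Fri-AM→Dana+Cruz, Fri-PM→Baptiste+Cruz.
Loads: Mendoza 3/3, Dana 3/3, Baptiste 2/2, Cruz 4/4, Kowalski 3/3, Olsen 0/2.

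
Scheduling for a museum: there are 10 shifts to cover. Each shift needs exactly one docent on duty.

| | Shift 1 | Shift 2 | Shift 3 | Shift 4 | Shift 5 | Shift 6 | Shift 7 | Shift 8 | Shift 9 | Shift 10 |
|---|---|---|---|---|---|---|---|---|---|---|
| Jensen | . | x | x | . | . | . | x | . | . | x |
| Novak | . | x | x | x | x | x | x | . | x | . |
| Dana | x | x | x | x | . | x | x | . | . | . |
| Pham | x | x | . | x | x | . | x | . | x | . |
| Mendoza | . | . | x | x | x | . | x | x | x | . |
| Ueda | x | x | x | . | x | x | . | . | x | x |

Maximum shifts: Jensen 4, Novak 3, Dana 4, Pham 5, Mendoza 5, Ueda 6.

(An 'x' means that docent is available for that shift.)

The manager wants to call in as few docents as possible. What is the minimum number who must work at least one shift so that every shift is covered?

10 slots to fill and no one can take more than 6, so at least ⌈10/6⌉ = 2 docents are needed.
Mendoza and Ueda alone can cover everything: Shift 1→Ueda, Shift 2→Ueda, Shift 3→Mendoza, Shift 4→Mendoza, Shift 5→Mendoza, Shift 6→Ueda, Shift 7→Mendoza, Shift 8→Mendoza, Shift 9→Ueda, Shift 10→Ueda.

2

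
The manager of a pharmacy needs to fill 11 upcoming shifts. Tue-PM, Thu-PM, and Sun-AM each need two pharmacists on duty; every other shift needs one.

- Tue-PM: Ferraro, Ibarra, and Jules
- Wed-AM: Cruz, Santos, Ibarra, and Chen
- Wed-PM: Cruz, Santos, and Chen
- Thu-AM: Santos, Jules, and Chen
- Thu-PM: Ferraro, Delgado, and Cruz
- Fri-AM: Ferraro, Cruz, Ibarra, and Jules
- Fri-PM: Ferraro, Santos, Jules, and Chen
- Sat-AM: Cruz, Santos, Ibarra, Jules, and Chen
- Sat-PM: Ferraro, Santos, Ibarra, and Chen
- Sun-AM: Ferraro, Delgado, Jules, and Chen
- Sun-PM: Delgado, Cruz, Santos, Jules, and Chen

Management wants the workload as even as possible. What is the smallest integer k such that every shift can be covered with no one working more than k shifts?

2

With 7 pharmacists and 14 worker-slots to fill, someone must work at least ⌈14/7⌉ = 2 shifts, so k ≥ 2.
k = 2 works: Tue-PM→Ferraro+Ibarra, Wed-AM→Cruz, Wed-PM→Cruz, Thu-AM→Santos, Thu-PM→Ferraro+Delgado, Fri-AM→Ibarra, Fri-PM→Santos, Sat-AM→Jules, Sat-PM→Chen, Sun-AM→Jules+Chen, Sun-PM→Delgado.
Loads: Ferraro 2, Delgado 2, Cruz 2, Santos 2, Ibarra 2, Jules 2, Chen 2 — all ≤ 2.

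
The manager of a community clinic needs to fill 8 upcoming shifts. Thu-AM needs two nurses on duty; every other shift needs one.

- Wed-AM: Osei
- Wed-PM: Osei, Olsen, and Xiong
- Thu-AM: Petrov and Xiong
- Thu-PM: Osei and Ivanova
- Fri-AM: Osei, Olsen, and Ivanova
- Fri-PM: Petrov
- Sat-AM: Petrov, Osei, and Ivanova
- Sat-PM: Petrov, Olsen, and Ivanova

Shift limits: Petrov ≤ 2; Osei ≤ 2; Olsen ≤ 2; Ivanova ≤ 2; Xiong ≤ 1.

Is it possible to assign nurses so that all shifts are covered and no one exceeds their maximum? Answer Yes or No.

Yes

Wed-AM can only be covered by Osei, so that assignment is forced.
Thu-AM can only be covered by Petrov and Xiong, so that assignment is forced.
Fri-PM can only be covered by Petrov, so that assignment is forced.
One valid schedule: Wed-AM→Osei, Wed-PM→Olsen, Thu-AM→Petrov+Xiong, Thu-PM→Osei, Fri-AM→Olsen, Fri-PM→Petrov, Sat-AM→Ivanova, Sat-PM→Ivanova.
Loads: Petrov 2/2, Osei 2/2, Olsen 2/2, Ivanova 2/2, Xiong 1/1 — all within limits.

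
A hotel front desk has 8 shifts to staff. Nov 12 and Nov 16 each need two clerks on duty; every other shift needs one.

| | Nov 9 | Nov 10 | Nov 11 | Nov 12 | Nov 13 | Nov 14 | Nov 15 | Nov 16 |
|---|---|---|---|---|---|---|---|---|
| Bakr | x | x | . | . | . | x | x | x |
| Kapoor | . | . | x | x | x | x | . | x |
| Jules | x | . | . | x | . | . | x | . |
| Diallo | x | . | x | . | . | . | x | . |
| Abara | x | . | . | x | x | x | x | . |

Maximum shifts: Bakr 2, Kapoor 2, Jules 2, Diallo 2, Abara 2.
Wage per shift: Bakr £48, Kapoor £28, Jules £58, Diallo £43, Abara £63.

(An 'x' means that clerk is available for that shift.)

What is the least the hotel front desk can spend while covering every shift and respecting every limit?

£480

Nov 10 can only be covered by Bakr, so that assignment is forced.
Nov 16 can only be covered by Bakr and Kapoor, so that assignment is forced.
Picking the cheapest available clerk for each shift independently would cost £380, but that ignores the shift limits.
An optimal schedule: Nov 9→Jules, Nov 10→Bakr, Nov 11→Diallo, Nov 12→Jules+Abara, Nov 13→Kapoor, Nov 14→Abara, Nov 15→Diallo, Nov 16→Bakr+Kapoor.
Total: 58 + 48 + 43 + 58 + 63 + 28 + 63 + 43 + 48 + 28 = £480.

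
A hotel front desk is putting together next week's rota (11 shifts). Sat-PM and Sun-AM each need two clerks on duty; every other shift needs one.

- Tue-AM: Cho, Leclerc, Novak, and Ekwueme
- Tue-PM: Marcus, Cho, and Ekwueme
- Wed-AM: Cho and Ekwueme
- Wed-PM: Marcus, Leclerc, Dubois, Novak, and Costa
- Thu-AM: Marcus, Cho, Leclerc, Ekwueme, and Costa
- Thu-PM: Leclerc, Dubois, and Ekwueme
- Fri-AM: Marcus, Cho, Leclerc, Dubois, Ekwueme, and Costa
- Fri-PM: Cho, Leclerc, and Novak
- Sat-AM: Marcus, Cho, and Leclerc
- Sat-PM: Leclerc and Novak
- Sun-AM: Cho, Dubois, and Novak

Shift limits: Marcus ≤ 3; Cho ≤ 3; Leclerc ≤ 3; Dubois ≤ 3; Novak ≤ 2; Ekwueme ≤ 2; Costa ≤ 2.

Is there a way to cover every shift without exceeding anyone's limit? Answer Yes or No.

Yes

Sat-PM can only be covered by Leclerc and Novak, so that assignment is forced.
One valid schedule: Tue-AM→Leclerc, Tue-PM→Marcus, Wed-AM→Cho, Wed-PM→Marcus, Thu-AM→Ekwueme, Thu-PM→Leclerc, Fri-AM→Dubois, Fri-PM→Cho, Sat-AM→Marcus, Sat-PM→Leclerc+Novak, Sun-AM→Cho+Dubois.
Loads: Marcus 3/3, Cho 3/3, Leclerc 3/3, Dubois 2/3, Novak 1/2, Ekwueme 1/2, Costa 0/2 — all within limits.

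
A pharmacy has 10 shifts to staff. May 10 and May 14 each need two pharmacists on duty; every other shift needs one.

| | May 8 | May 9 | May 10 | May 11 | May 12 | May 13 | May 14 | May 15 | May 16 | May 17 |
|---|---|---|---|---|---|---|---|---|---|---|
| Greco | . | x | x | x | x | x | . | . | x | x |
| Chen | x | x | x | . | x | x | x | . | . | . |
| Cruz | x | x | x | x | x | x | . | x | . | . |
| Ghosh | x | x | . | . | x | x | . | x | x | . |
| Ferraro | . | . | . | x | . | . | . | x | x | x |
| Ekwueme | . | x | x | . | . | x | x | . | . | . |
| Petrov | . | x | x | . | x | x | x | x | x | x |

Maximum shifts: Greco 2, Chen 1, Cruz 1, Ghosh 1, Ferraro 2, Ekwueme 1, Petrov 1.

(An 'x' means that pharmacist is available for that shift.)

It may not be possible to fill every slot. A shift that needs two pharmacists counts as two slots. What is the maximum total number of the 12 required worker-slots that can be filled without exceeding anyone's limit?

Total capacity across all pharmacists is 2+1+1+1+2+1+1 = 9, and 12 slots are needed, so at most 9 can be filled.
An assignment achieving 9: May 8→Chen, May 10→Cruz, May 11→Greco, May 12→Ghosh, May 14→Ekwueme+Petrov, May 15→Ferraro, May 16→Ferraro, May 17→Greco.
Loads: Greco 2/2, Chen 1/1, Cruz 1/1, Ghosh 1/1, Ferraro 2/2, Ekwueme 1/1, Petrov 1/1.

9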